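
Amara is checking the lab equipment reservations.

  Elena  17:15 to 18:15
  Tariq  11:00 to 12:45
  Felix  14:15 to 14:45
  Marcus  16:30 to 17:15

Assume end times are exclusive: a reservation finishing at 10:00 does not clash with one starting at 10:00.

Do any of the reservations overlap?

Sorted by start: Tariq, Felix, Marcus, Elena.
Felix starts after Tariq ends, so Tariq has no further overlaps.
Marcus starts after Felix ends, so Felix has no further overlaps.
Elena starts exactly when Marcus ends (back-to-back, no overlap).
Every pair is clear; the schedule has no overlaps.

No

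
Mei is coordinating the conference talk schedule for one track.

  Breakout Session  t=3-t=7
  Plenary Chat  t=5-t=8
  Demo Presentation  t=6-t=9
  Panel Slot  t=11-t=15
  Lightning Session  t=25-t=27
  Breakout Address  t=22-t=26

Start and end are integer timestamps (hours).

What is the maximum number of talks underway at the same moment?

Sweep the timeline, counting +1 at each start and −1 at each end (ends before starts at a tie):
t=3 start Breakout Session → 1
t=5 start Plenary Chat → 2
t=6 start Demo Presentation → 3
t=7 end Breakout Session → 2
t=8 end Plenary Chat → 1
t=9 end Demo Presentation → 0
t=11 start Panel Slot → 1
t=15 end Panel Slot → 0
t=22 start Breakout Address → 1
t=25 start Lightning Session → 2
t=26 end Breakout Address → 1
t=27 end Lightning Session → 0
Peak is 3, at t=6 (Breakout Session, Demo Presentation, Plenary Chat).

3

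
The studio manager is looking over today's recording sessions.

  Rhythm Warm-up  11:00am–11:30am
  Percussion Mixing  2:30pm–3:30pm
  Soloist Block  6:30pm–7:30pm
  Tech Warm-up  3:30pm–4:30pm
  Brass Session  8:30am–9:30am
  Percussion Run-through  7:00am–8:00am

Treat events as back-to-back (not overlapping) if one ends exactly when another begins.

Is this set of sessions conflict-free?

Yes

Sorted by start: Percussion Run-through, Brass Session, Rhythm Warm-up, Percussion Mixing, Tech Warm-up, Soloist Block.
Brass Session starts after Percussion Run-through ends; Percussion Run-through is clear from here.
Rhythm Warm-up starts after Brass Session ends; Brass Session is clear from here.
Percussion Mixing starts after Rhythm Warm-up ends; Rhythm Warm-up is clear from here.
Tech Warm-up starts exactly when Percussion Mixing ends (back-to-back, no overlap); Percussion Mixing is clear from here.
Soloist Block starts after Tech Warm-up ends.
Every pair is clear; the schedule has no overlaps.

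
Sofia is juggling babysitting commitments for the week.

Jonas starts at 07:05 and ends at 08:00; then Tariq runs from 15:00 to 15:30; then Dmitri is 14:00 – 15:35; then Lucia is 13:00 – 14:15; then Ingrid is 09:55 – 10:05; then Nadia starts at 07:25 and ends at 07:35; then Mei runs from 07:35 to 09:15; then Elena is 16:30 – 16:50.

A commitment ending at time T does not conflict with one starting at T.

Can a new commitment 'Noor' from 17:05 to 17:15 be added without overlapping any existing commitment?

Yes — the slot is free

Jonas: ends 08:00 at or before Noor starts 17:05 → clear.
Nadia: ends 07:35 at or before Noor starts 17:05 → clear.
Mei: ends 09:15 at or before Noor starts 17:05 → clear.
Ingrid: ends 10:05 at or before Noor starts 17:05 → clear.
Lucia: ends 14:15 at or before Noor starts 17:05 → clear.
Dmitri: ends 15:35 at or before Noor starts 17:05 → clear.
Tariq: ends 15:30 at or before Noor starts 17:05 → clear.
Elena: ends 16:50 at or before Noor starts 17:05 → clear.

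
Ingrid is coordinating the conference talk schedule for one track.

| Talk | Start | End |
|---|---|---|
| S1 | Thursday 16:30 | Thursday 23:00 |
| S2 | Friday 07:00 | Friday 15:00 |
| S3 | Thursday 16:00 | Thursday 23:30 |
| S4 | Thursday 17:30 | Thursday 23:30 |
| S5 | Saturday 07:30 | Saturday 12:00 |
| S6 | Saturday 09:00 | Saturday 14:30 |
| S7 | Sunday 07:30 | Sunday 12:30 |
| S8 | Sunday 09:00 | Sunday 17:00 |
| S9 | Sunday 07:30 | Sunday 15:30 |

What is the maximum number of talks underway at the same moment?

3

Sweep the timeline, counting +1 at each start and −1 at each end (ends before starts at a tie):
Thursday 16:00 start S3 → 1
Thursday 16:30 start S1 → 2
Thursday 17:30 start S4 → 3
Thursday 23:00 end S1 → 2
Thursday 23:30 end S3 → 1
Thursday 23:30 end S4 → 0
Friday 07:00 start S2 → 1
Friday 15:00 end S2 → 0
Saturday 07:30 start S5 → 1
Saturday 09:00 start S6 → 2
Saturday 12:00 end S5 → 1
Saturday 14:30 end S6 → 0
Sunday 07:30 start S7 → 1
Sunday 07:30 start S9 → 2
Sunday 09:00 start S8 → 3
Sunday 12:30 end S7 → 2
Sunday 15:30 end S9 → 1
Sunday 17:00 end S8 → 0
Peak is 3, at Thursday 17:30 (S1, S3, S4).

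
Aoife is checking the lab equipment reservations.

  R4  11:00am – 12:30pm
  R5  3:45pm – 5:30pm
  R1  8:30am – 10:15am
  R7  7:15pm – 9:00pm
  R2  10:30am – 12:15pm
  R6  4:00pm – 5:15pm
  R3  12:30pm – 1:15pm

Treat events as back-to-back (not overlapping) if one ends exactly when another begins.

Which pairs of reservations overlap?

R2 & R4, R5 & R6

Sorted by start: R1, R2, R4, R3, R5, R6, R7.
R2 starts after R1 ends, so nothing later overlaps R1 either.
R4 starts before R2 ends → R2 and R4 overlap.
R3 starts after R2 ends, so nothing later overlaps R2 either.
R3 starts exactly when R4 ends (back-to-back, no overlap), so nothing later overlaps R4 either.
R5 starts after R3 ends, so nothing later overlaps R3 either.
R6 starts before R5 ends → R5 and R6 overlap.
R7 starts after R5 ends.
R7 starts after R6 ends.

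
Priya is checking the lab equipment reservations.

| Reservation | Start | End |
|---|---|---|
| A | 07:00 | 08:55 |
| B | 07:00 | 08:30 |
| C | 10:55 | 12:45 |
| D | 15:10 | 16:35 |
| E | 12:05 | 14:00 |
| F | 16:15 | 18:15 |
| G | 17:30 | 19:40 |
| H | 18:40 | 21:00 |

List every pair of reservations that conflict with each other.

Sorted by start: A, B, C, E, D, F, G, H.
B starts before A ends → A and B overlap.
C starts after A ends — done with A.
C starts after B ends — done with B.
E starts before C ends → C and E overlap.
D starts after C ends — done with C.
D starts after E ends — done with E.
F starts before D ends → D and F overlap.
G starts after D ends — done with D.
G starts before F ends → F and G overlap.
H starts after F ends.
H starts before G ends → G and H overlap.

A & B, C & E, D & F, F & G, G & H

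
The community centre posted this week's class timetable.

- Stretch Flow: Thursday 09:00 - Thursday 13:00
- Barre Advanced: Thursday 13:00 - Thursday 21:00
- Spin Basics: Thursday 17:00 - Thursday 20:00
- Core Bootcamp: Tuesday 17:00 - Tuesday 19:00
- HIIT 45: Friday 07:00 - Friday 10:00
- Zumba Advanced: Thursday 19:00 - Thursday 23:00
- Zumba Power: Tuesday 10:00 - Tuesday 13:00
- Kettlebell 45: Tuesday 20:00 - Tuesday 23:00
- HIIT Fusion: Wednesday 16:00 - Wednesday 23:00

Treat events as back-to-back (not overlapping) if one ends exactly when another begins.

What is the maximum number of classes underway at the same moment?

Sort all start/end points and keep a running count:
Tuesday 10:00 start Zumba Power → 1
Tuesday 13:00 end Zumba Power → 0
Tuesday 17:00 start Core Bootcamp → 1
Tuesday 19:00 end Core Bootcamp → 0
Tuesday 20:00 start Kettlebell 45 → 1
Tuesday 23:00 end Kettlebell 45 → 0
Wednesday 16:00 start HIIT Fusion → 1
Wednesday 23:00 end HIIT Fusion → 0
Thursday 09:00 start Stretch Flow → 1
Thursday 13:00 end Stretch Flow → 0
Thursday 13:00 start Barre Advanced → 1
Thursday 17:00 start Spin Basics → 2
Thursday 19:00 start Zumba Advanced → 3
Thursday 20:00 end Spin Basics → 2
Thursday 21:00 end Barre Advanced → 1
Thursday 23:00 end Zumba Advanced → 0
Friday 07:00 start HIIT 45 → 1
Friday 10:00 end HIIT 45 → 0
Peak is 3, at Thursday 19:00 (Barre Advanced, Spin Basics, Zumba Advanced).

3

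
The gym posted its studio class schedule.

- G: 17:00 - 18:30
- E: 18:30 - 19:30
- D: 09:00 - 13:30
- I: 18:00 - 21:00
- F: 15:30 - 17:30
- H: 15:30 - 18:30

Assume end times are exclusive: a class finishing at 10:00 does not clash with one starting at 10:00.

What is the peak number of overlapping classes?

3

Sweep the timeline, counting +1 at each start and −1 at each end (ends before starts at a tie):
09:00 start D → 1
13:30 end D → 0
15:30 start F → 1
15:30 start H → 2
17:00 start G → 3
17:30 end F → 2
18:00 start I → 3
18:30 end G → 2
18:30 end H → 1
18:30 start E → 2
19:30 end E → 1
21:00 end I → 0
Peak is 3, at 17:00 (F, G, H).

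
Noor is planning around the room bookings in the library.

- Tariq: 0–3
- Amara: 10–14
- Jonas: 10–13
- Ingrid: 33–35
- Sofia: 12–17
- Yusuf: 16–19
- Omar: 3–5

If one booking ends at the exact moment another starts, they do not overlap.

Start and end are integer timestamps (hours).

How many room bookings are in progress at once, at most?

3

Sweep the timeline, counting +1 at each start and −1 at each end (ends before starts at a tie):
0 start Tariq → 1
3 end Tariq → 0
3 start Omar → 1
5 end Omar → 0
10 start Amara → 1
10 start Jonas → 2
12 start Sofia → 3
13 end Jonas → 2
14 end Amara → 1
16 start Yusuf → 2
17 end Sofia → 1
19 end Yusuf → 0
33 start Ingrid → 1
35 end Ingrid → 0
Peak is 3, at 12 (Amara, Jonas, Sofia).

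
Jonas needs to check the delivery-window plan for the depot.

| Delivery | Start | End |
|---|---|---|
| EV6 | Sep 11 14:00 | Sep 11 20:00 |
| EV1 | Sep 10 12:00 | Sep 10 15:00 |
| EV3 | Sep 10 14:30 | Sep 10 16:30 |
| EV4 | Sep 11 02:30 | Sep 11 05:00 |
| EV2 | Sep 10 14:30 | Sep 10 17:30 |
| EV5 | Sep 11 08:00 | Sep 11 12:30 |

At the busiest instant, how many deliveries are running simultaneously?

Sort all start/end points and keep a running count:
Sep 10 12:00 start EV1 → 1
Sep 10 14:30 start EV2 → 2
Sep 10 14:30 start EV3 → 3
Sep 10 15:00 end EV1 → 2
Sep 10 16:30 end EV3 → 1
Sep 10 17:30 end EV2 → 0
Sep 11 02:30 start EV4 → 1
Sep 11 05:00 end EV4 → 0
Sep 11 08:00 start EV5 → 1
Sep 11 12:30 end EV5 → 0
Sep 11 14:00 start EV6 → 1
Sep 11 20:00 end EV6 → 0
Peak is 3, at Sep 10 14:30 (EV1, EV2, EV3).

3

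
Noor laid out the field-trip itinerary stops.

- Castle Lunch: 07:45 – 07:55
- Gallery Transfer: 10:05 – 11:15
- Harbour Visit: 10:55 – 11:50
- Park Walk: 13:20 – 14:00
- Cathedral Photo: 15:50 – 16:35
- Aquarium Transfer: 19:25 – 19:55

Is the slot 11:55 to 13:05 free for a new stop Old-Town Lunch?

Yes — the slot is free

Castle Lunch: ends 07:55 at or before Old-Town Lunch starts 11:55 → clear.
Gallery Transfer: ends 11:15 at or before Old-Town Lunch starts 11:55 → clear.
Harbour Visit: ends 11:50 at or before Old-Town Lunch starts 11:55 → clear.
Park Walk: starts 13:20 at or after Old-Town Lunch ends 13:05 → clear.
Cathedral Photo: starts 15:50 at or after Old-Town Lunch ends 13:05 → clear.
Aquarium Transfer: starts 19:25 at or after Old-Town Lunch ends 13:05 → clear.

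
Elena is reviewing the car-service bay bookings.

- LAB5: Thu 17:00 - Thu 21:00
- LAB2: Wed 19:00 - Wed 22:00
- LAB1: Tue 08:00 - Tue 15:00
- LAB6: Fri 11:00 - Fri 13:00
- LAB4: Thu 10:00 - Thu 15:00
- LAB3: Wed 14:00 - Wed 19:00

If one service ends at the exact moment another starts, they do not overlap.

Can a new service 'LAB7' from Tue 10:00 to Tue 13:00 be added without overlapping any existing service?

No — it overlaps LAB1

LAB1: starts Tue 08:00 before LAB7 ends Tue 13:00, and ends Tue 15:00 after LAB7 starts Tue 10:00 → overlap.
LAB3: starts Wed 14:00 at or after LAB7 ends Tue 13:00 → clear.
LAB2: starts Wed 19:00 at or after LAB7 ends Tue 13:00 → clear.
LAB4: starts Thu 10:00 at or after LAB7 ends Tue 13:00 → clear.
LAB5: starts Thu 17:00 at or after LAB7 ends Tue 13:00 → clear.
LAB6: starts Fri 11:00 at or after LAB7 ends Tue 13:00 → clear.
LAB7 overlaps LAB1.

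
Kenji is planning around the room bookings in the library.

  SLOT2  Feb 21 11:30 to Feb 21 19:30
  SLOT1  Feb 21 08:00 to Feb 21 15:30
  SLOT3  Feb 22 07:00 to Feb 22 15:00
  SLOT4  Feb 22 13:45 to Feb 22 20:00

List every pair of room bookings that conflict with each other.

SLOT1 & SLOT2, SLOT3 & SLOT4

Two intervals overlap when each starts before the other ends.
Sorted by start: SLOT1, SLOT2, SLOT3, SLOT4.
SLOT2 starts before SLOT1 ends → SLOT1 and SLOT2 overlap.
SLOT3 starts after SLOT1 ends — done with SLOT1.
SLOT3 starts after SLOT2 ends — done with SLOT2.
SLOT4 starts before SLOT3 ends → SLOT3 and SLOT4 overlap.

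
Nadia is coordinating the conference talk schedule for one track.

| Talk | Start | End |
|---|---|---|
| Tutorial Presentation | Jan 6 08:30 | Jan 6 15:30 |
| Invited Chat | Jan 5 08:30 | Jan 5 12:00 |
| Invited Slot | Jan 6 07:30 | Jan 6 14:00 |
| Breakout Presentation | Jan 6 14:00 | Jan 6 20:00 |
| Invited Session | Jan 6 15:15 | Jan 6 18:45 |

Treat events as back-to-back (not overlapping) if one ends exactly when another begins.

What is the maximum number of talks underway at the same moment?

3

Sort all start/end points and keep a running count:
Jan 5 08:30 start Invited Chat → 1
Jan 5 12:00 end Invited Chat → 0
Jan 6 07:30 start Invited Slot → 1
Jan 6 08:30 start Tutorial Presentation → 2
Jan 6 14:00 end Invited Slot → 1
Jan 6 14:00 start Breakout Presentation → 2
Jan 6 15:15 start Invited Session → 3
Jan 6 15:30 end Tutorial Presentation → 2
Jan 6 18:45 end Invited Session → 1
Jan 6 20:00 end Breakout Presentation → 0
Peak is 3, at Jan 6 15:15 (Breakout Presentation, Invited Session, Tutorial Presentation).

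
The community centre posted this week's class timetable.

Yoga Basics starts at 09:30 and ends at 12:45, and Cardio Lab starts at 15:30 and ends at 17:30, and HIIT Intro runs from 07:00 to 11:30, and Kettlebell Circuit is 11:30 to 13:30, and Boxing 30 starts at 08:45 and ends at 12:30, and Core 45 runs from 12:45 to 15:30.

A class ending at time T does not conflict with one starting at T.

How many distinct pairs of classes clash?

Two intervals overlap when each starts before the other ends.
Sorted by start: HIIT Intro, Boxing 30, Yoga Basics, Kettlebell Circuit, Core 45, Cardio Lab.
Boxing 30 starts before HIIT Intro ends → HIIT Intro and Boxing 30 overlap.
Yoga Basics starts before HIIT Intro ends → HIIT Intro and Yoga Basics overlap.
Kettlebell Circuit starts exactly when HIIT Intro ends (back-to-back, no overlap) — done with HIIT Intro.
Yoga Basics starts before Boxing 30 ends → Boxing 30 and Yoga Basics overlap.
Kettlebell Circuit starts before Boxing 30 ends → Boxing 30 and Kettlebell Circuit overlap.
Core 45 starts after Boxing 30 ends — done with Boxing 30.
Kettlebell Circuit starts before Yoga Basics ends → Yoga Basics and Kettlebell Circuit overlap.
Core 45 starts exactly when Yoga Basics ends (back-to-back, no overlap) — done with Yoga Basics.
Core 45 starts before Kettlebell Circuit ends → Kettlebell Circuit and Core 45 overlap.
Cardio Lab starts after Kettlebell Circuit ends.
Cardio Lab starts exactly when Core 45 ends (back-to-back, no overlap).
Overlapping pairs: Boxing 30 & HIIT Intro, Boxing 30 & Kettlebell Circuit, Boxing 30 & Yoga Basics, Core 45 & Kettlebell Circuit, HIIT Intro & Yoga Basics, Kettlebell Circuit & Yoga Basics — 6 in total.

6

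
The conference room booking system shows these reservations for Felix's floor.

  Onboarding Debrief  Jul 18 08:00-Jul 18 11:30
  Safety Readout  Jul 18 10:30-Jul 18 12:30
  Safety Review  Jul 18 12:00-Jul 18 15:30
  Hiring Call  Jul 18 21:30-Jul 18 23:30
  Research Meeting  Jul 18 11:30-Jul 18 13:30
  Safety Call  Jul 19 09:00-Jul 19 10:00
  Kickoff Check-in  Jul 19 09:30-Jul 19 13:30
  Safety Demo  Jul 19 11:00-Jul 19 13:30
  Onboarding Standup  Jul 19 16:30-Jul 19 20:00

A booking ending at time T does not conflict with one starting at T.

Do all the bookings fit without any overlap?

No

Sorted by start: Onboarding Debrief, Safety Readout, Research Meeting, Safety Review, Hiring Call, Safety Call, Kickoff Check-in, Safety Demo, Onboarding Standup.
Safety Readout starts before Onboarding Debrief ends → Onboarding Debrief and Safety Readout overlap.
That's a conflict, so the schedule is not conflict-free.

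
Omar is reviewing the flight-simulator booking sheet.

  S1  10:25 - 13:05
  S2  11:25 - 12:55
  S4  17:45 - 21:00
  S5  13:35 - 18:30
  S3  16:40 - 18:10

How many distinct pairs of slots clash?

4

Sorted by start: S1, S2, S5, S3, S4.
S2 starts before S1 ends → S1 and S2 overlap.
S5 starts after S1 ends; S1 is clear from here.
S5 starts after S2 ends; S2 is clear from here.
S3 starts before S5 ends → S5 and S3 overlap.
S4 starts before S5 ends → S5 and S4 overlap.
S4 starts before S3 ends → S3 and S4 overlap.
Overlapping pairs: S1 & S2, S3 & S4, S3 & S5, S4 & S5 — 4 in total.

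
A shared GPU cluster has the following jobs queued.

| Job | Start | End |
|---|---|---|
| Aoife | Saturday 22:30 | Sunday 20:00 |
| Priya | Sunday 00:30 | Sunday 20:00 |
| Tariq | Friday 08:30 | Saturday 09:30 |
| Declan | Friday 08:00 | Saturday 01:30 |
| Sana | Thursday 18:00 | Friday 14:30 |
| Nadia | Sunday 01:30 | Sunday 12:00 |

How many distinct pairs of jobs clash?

Sorted by start: Sana, Declan, Tariq, Aoife, Priya, Nadia.
Declan starts before Sana ends → Sana and Declan overlap.
Tariq starts before Sana ends → Sana and Tariq overlap.
Aoife starts after Sana ends, so nothing later overlaps Sana either.
Tariq starts before Declan ends → Declan and Tariq overlap.
Aoife starts after Declan ends, so nothing later overlaps Declan either.
Aoife starts after Tariq ends, so nothing later overlaps Tariq either.
Priya starts before Aoife ends → Aoife and Priya overlap.
Nadia starts before Aoife ends → Aoife and Nadia overlap.
Nadia starts before Priya ends → Priya and Nadia overlap.
Overlapping pairs: Aoife & Nadia, Aoife & Priya, Declan & Sana, Declan & Tariq, Nadia & Priya, Sana & Tariq — 6 in total.

6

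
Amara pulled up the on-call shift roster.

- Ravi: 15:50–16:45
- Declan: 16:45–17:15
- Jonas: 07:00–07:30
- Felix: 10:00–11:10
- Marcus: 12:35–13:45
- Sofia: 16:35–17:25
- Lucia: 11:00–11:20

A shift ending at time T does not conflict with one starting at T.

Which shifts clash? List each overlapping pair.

Declan & Sofia, Felix & Lucia, Ravi & Sofia

Sorted by start: Jonas, Felix, Lucia, Marcus, Ravi, Sofia, Declan.
Felix starts after Jonas ends, so Jonas has no further overlaps.
Lucia starts before Felix ends → Felix and Lucia overlap.
Marcus starts after Felix ends, so Felix has no further overlaps.
Marcus starts after Lucia ends, so Lucia has no further overlaps.
Ravi starts after Marcus ends, so Marcus has no further overlaps.
Sofia starts before Ravi ends → Ravi and Sofia overlap.
Declan starts exactly when Ravi ends (back-to-back, no overlap).
Declan starts before Sofia ends → Sofia and Declan overlap.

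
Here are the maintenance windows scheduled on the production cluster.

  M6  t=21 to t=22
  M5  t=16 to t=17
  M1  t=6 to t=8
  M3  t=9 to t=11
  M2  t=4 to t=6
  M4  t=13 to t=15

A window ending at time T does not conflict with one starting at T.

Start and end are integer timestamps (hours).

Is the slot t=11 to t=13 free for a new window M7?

Yes — the slot is free

M2: ends t=6 at or before M7 starts t=11 → clear.
M1: ends t=8 at or before M7 starts t=11 → clear.
M3: ends t=11 at or before M7 starts t=11 → clear.
M4: starts t=13 at or after M7 ends t=13 → clear.
M5: starts t=16 at or after M7 ends t=13 → clear.
M6: starts t=21 at or after M7 ends t=13 → clear.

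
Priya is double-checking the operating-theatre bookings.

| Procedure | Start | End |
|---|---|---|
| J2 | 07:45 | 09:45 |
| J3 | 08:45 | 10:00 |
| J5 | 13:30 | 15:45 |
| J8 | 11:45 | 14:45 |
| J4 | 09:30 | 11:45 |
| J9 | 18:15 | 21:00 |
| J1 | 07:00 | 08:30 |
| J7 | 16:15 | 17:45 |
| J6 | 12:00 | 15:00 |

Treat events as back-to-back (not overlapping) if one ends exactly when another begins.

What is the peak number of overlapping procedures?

Sort all start/end points and keep a running count:
07:00 start J1 → 1
07:45 start J2 → 2
08:30 end J1 → 1
08:45 start J3 → 2
09:30 start J4 → 3
09:45 end J2 → 2
10:00 end J3 → 1
11:45 end J4 → 0
11:45 start J8 → 1
12:00 start J6 → 2
13:30 start J5 → 3
14:45 end J8 → 2
15:00 end J6 → 1
15:45 end J5 → 0
16:15 start J7 → 1
17:45 end J7 → 0
18:15 start J9 → 1
21:00 end J9 → 0
Peak is 3, at 09:30 (J2, J3, J4).

3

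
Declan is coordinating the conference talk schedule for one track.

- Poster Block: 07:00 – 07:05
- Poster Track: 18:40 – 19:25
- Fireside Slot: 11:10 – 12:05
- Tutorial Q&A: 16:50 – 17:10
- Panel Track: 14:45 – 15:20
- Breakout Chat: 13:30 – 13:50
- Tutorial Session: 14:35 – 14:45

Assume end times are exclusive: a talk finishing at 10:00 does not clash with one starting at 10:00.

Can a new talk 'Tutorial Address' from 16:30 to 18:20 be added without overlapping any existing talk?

Poster Block: ends 07:05 at or before Tutorial Address starts 16:30 → clear.
Fireside Slot: ends 12:05 at or before Tutorial Address starts 16:30 → clear.
Breakout Chat: ends 13:50 at or before Tutorial Address starts 16:30 → clear.
Tutorial Session: ends 14:45 at or before Tutorial Address starts 16:30 → clear.
Panel Track: ends 15:20 at or before Tutorial Address starts 16:30 → clear.
Tutorial Q&A: starts 16:50 before Tutorial Address ends 18:20, and ends 17:10 after Tutorial Address starts 16:30 → overlap.
Poster Track: starts 18:40 at or after Tutorial Address ends 18:20 → clear.
Tutorial Address overlaps Tutorial Q&A.

No — it overlaps Tutorial Q&A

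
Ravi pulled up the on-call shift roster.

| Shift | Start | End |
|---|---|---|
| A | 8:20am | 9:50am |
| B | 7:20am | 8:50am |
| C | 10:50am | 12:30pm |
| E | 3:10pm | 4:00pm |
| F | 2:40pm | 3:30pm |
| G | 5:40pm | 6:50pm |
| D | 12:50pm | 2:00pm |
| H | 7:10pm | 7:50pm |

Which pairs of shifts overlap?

Check each pair: they overlap iff neither finishes before the other starts.
Sorted by start: B, A, C, D, F, E, G, H.
A starts before B ends → B and A overlap.
C starts after B ends; B is clear from here.
C starts after A ends; A is clear from here.
D starts after C ends; C is clear from here.
F starts after D ends; D is clear from here.
E starts before F ends → F and E overlap.
G starts after F ends; F is clear from here.
G starts after E ends; E is clear from here.
H starts after G ends.

A & B, E & F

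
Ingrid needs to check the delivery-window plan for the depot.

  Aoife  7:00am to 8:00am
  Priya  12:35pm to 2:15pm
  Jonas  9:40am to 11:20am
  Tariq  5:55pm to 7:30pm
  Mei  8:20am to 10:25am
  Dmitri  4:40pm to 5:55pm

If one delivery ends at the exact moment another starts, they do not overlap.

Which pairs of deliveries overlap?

Sorted by start: Aoife, Mei, Jonas, Priya, Dmitri, Tariq.
Mei starts after Aoife ends — done with Aoife.
Jonas starts before Mei ends → Mei and Jonas overlap.
Priya starts after Mei ends — done with Mei.
Priya starts after Jonas ends — done with Jonas.
Dmitri starts after Priya ends — done with Priya.
Tariq starts exactly when Dmitri ends (back-to-back, no overlap).

Jonas & Mei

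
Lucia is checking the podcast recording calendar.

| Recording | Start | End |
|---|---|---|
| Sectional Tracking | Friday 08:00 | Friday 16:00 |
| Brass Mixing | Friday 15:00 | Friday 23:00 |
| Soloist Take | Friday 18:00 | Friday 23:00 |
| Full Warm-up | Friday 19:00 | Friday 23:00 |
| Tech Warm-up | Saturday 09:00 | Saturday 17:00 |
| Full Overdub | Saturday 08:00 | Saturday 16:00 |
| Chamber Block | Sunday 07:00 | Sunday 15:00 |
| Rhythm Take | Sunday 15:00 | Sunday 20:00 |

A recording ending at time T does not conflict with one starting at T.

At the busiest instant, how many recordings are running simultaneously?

Sweep the timeline, counting +1 at each start and −1 at each end (ends before starts at a tie):
Friday 08:00 start Sectional Tracking → 1
Friday 15:00 start Brass Mixing → 2
Friday 16:00 end Sectional Tracking → 1
Friday 18:00 start Soloist Take → 2
Friday 19:00 start Full Warm-up → 3
Friday 23:00 end Brass Mixing → 2
Friday 23:00 end Full Warm-up → 1
Friday 23:00 end Soloist Take → 0
Saturday 08:00 start Full Overdub → 1
Saturday 09:00 start Tech Warm-up → 2
Saturday 16:00 end Full Overdub → 1
Saturday 17:00 end Tech Warm-up → 0
Sunday 07:00 start Chamber Block → 1
Sunday 15:00 end Chamber Block → 0
Sunday 15:00 start Rhythm Take → 1
Sunday 20:00 end Rhythm Take → 0
Peak is 3, at Friday 19:00 (Brass Mixing, Full Warm-up, Soloist Take).

3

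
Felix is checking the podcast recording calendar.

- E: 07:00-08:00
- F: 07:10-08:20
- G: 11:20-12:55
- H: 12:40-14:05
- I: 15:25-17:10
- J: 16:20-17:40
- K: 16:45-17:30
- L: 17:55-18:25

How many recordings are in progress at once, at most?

3

Sort all start/end points and keep a running count:
07:00 start E → 1
07:10 start F → 2
08:00 end E → 1
08:20 end F → 0
11:20 start G → 1
12:40 start H → 2
12:55 end G → 1
14:05 end H → 0
15:25 start I → 1
16:20 start J → 2
16:45 start K → 3
17:10 end I → 2
17:30 end K → 1
17:40 end J → 0
17:55 start L → 1
18:25 end L → 0
Peak is 3, at 16:45 (I, J, K).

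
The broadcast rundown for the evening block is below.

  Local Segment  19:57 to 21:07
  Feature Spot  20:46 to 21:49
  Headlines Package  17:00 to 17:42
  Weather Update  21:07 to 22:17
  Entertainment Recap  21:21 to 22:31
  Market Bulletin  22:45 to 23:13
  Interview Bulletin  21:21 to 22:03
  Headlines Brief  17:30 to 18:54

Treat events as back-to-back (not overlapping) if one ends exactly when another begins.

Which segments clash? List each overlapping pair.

Sorted by start: Headlines Package, Headlines Brief, Local Segment, Feature Spot, Weather Update, Entertainment Recap, Interview Bulletin, Market Bulletin.
Headlines Brief starts before Headlines Package ends → Headlines Package and Headlines Brief overlap.
Local Segment starts after Headlines Package ends; Headlines Package is clear from here.
Local Segment starts after Headlines Brief ends; Headlines Brief is clear from here.
Feature Spot starts before Local Segment ends → Local Segment and Feature Spot overlap.
Weather Update starts exactly when Local Segment ends (back-to-back, no overlap); Local Segment is clear from here.
Weather Update starts before Feature Spot ends → Feature Spot and Weather Update overlap.
Entertainment Recap starts before Feature Spot ends → Feature Spot and Entertainment Recap overlap.
Interview Bulletin starts before Feature Spot ends → Feature Spot and Interview Bulletin overlap.
Market Bulletin starts after Feature Spot ends.
Entertainment Recap starts before Weather Update ends → Weather Update and Entertainment Recap overlap.
Interview Bulletin starts before Weather Update ends → Weather Update and Interview Bulletin overlap.
Market Bulletin starts after Weather Update ends.
Interview Bulletin starts before Entertainment Recap ends → Entertainment Recap and Interview Bulletin overlap.
Market Bulletin starts after Entertainment Recap ends.
Market Bulletin starts after Interview Bulletin ends.

Entertainment Recap & Feature Spot, Entertainment Recap & Interview Bulletin, Entertainment Recap & Weather Update, Feature Spot & Interview Bulletin, Feature Spot & Local Segment, Feature Spot & Weather Update, Headlines Brief & Headlines Package, Interview Bulletin & Weather Update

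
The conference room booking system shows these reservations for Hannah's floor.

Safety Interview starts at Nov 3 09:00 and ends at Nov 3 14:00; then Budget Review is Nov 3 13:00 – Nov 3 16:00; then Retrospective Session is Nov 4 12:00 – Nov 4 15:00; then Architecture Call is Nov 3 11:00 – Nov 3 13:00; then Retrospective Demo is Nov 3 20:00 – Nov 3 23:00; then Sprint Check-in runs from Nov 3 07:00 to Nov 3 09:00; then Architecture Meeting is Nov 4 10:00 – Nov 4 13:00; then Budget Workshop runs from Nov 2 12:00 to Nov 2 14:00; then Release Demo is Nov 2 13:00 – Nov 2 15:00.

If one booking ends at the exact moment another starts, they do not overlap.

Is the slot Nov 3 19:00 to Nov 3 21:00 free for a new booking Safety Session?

Budget Workshop: ends Nov 2 14:00 at or before Safety Session starts Nov 3 19:00 → clear.
Release Demo: ends Nov 2 15:00 at or before Safety Session starts Nov 3 19:00 → clear.
Sprint Check-in: ends Nov 3 09:00 at or before Safety Session starts Nov 3 19:00 → clear.
Safety Interview: ends Nov 3 14:00 at or before Safety Session starts Nov 3 19:00 → clear.
Architecture Call: ends Nov 3 13:00 at or before Safety Session starts Nov 3 19:00 → clear.
Budget Review: ends Nov 3 16:00 at or before Safety Session starts Nov 3 19:00 → clear.
Retrospective Demo: starts Nov 3 20:00 before Safety Session ends Nov 3 21:00, and ends Nov 3 23:00 after Safety Session starts Nov 3 19:00 → overlap.
Architecture Meeting: starts Nov 4 10:00 at or after Safety Session ends Nov 3 21:00 → clear.
Retrospective Session: starts Nov 4 12:00 at or after Safety Session ends Nov 3 21:00 → clear.
Safety Session overlaps Retrospective Demo.

No — it overlaps Retrospective Demo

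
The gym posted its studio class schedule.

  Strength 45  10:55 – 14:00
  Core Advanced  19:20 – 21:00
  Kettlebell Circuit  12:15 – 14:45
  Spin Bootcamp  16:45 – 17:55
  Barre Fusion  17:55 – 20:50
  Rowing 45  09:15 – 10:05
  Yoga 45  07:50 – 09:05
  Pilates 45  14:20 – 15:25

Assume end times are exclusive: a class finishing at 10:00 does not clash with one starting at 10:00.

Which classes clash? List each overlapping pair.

Sorted by start: Yoga 45, Rowing 45, Strength 45, Kettlebell Circuit, Pilates 45, Spin Bootcamp, Barre Fusion, Core Advanced.
Rowing 45 starts after Yoga 45 ends, so Yoga 45 has no further overlaps.
Strength 45 starts after Rowing 45 ends, so Rowing 45 has no further overlaps.
Kettlebell Circuit starts before Strength 45 ends → Strength 45 and Kettlebell Circuit overlap.
Pilates 45 starts after Strength 45 ends, so Strength 45 has no further overlaps.
Pilates 45 starts before Kettlebell Circuit ends → Kettlebell Circuit and Pilates 45 overlap.
Spin Bootcamp starts after Kettlebell Circuit ends, so Kettlebell Circuit has no further overlaps.
Spin Bootcamp starts after Pilates 45 ends, so Pilates 45 has no further overlaps.
Barre Fusion starts exactly when Spin Bootcamp ends (back-to-back, no overlap), so Spin Bootcamp has no further overlaps.
Core Advanced starts before Barre Fusion ends → Barre Fusion and Core Advanced overlap.

Barre Fusion & Core Advanced, Kettlebell Circuit & Pilates 45, Kettlebell Circuit & Strength 45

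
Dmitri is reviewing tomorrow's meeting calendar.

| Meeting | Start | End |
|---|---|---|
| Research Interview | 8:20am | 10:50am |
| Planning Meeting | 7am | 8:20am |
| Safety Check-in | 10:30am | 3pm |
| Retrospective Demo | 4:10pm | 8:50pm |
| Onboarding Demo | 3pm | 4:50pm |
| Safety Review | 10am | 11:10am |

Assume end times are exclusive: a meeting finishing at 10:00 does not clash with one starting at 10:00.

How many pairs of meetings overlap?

4

Sorted by start: Planning Meeting, Research Interview, Safety Review, Safety Check-in, Onboarding Demo, Retrospective Demo.
Research Interview starts exactly when Planning Meeting ends (back-to-back, no overlap) — done with Planning Meeting.
Safety Review starts before Research Interview ends → Research Interview and Safety Review overlap.
Safety Check-in starts before Research Interview ends → Research Interview and Safety Check-in overlap.
Onboarding Demo starts after Research Interview ends — done with Research Interview.
Safety Check-in starts before Safety Review ends → Safety Review and Safety Check-in overlap.
Onboarding Demo starts after Safety Review ends — done with Safety Review.
Onboarding Demo starts exactly when Safety Check-in ends (back-to-back, no overlap) — done with Safety Check-in.
Retrospective Demo starts before Onboarding Demo ends → Onboarding Demo and Retrospective Demo overlap.
Overlapping pairs: Onboarding Demo & Retrospective Demo, Research Interview & Safety Check-in, Research Interview & Safety Review, Safety Check-in & Safety Review — 4 in total.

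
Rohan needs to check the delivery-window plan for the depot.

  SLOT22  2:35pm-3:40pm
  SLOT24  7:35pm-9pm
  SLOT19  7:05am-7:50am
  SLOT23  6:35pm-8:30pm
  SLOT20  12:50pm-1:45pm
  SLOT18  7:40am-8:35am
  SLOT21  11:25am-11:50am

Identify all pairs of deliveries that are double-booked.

Two intervals overlap when each starts before the other ends.
Sorted by start: SLOT19, SLOT18, SLOT21, SLOT20, SLOT22, SLOT23, SLOT24.
SLOT18 starts before SLOT19 ends → SLOT19 and SLOT18 overlap.
SLOT21 starts after SLOT19 ends — done with SLOT19.
SLOT21 starts after SLOT18 ends — done with SLOT18.
SLOT20 starts after SLOT21 ends — done with SLOT21.
SLOT22 starts after SLOT20 ends — done with SLOT20.
SLOT23 starts after SLOT22 ends — done with SLOT22.
SLOT24 starts before SLOT23 ends → SLOT23 and SLOT24 overlap.

SLOT18 & SLOT19, SLOT23 & SLOT24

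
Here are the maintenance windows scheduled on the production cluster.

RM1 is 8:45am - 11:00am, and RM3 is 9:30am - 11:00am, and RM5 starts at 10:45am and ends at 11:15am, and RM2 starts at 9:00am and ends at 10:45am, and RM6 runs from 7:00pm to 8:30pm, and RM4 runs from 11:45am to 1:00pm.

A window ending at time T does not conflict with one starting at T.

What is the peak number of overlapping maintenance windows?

3

Sweep the timeline, counting +1 at each start and −1 at each end (ends before starts at a tie):
8:45am start RM1 → 1
9:00am start RM2 → 2
9:30am start RM3 → 3
10:45am end RM2 → 2
10:45am start RM5 → 3
11:00am end RM1 → 2
11:00am end RM3 → 1
11:15am end RM5 → 0
11:45am start RM4 → 1
1:00pm end RM4 → 0
7:00pm start RM6 → 1
8:30pm end RM6 → 0
Peak is 3, at 9:30am (RM1, RM2, RM3).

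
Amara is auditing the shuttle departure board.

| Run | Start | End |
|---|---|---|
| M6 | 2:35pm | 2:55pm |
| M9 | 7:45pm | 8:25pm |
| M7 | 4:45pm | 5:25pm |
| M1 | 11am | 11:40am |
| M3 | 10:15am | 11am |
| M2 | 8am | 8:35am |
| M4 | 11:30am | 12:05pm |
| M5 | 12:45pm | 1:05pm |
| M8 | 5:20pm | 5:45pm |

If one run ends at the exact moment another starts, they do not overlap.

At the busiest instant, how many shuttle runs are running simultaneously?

Sort all start/end points and keep a running count:
8am start M2 → 1
8:35am end M2 → 0
10:15am start M3 → 1
11am end M3 → 0
11am start M1 → 1
11:30am start M4 → 2
11:40am end M1 → 1
12:05pm end M4 → 0
12:45pm start M5 → 1
1:05pm end M5 → 0
2:35pm start M6 → 1
2:55pm end M6 → 0
4:45pm start M7 → 1
5:20pm start M8 → 2
5:25pm end M7 → 1
5:45pm end M8 → 0
7:45pm start M9 → 1
8:25pm end M9 → 0
Peak is 2, at 11:30am (M1, M4).

2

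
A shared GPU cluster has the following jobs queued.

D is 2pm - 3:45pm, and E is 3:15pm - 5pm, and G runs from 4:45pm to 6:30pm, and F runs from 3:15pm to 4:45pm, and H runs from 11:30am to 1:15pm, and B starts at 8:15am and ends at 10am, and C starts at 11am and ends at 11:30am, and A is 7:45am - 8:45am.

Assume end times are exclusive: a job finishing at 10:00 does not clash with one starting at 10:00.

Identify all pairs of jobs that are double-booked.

Two intervals overlap when each starts before the other ends.
Sorted by start: A, B, C, H, D, E, F, G.
B starts before A ends → A and B overlap.
C starts after A ends, so A has no further overlaps.
C starts after B ends, so B has no further overlaps.
H starts exactly when C ends (back-to-back, no overlap), so C has no further overlaps.
D starts after H ends, so H has no further overlaps.
E starts before D ends → D and E overlap.
F starts before D ends → D and F overlap.
G starts after D ends.
F starts before E ends → E and F overlap.
G starts before E ends → E and G overlap.
G starts exactly when F ends (back-to-back, no overlap).

A & B, D & E, D & F, E & F, E & G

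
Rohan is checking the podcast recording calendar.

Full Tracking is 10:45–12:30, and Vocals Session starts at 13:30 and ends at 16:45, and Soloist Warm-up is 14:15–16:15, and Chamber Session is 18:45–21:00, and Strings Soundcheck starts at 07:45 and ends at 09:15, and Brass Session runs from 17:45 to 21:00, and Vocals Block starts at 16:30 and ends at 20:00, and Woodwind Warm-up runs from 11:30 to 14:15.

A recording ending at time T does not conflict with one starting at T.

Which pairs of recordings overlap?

Sorted by start: Strings Soundcheck, Full Tracking, Woodwind Warm-up, Vocals Session, Soloist Warm-up, Vocals Block, Brass Session, Chamber Session.
Full Tracking starts after Strings Soundcheck ends, so Strings Soundcheck has no further overlaps.
Woodwind Warm-up starts before Full Tracking ends → Full Tracking and Woodwind Warm-up overlap.
Vocals Session starts after Full Tracking ends, so Full Tracking has no further overlaps.
Vocals Session starts before Woodwind Warm-up ends → Woodwind Warm-up and Vocals Session overlap.
Soloist Warm-up starts exactly when Woodwind Warm-up ends (back-to-back, no overlap), so Woodwind Warm-up has no further overlaps.
Soloist Warm-up starts before Vocals Session ends → Vocals Session and Soloist Warm-up overlap.
Vocals Block starts before Vocals Session ends → Vocals Session and Vocals Block overlap.
Brass Session starts after Vocals Session ends, so Vocals Session has no further overlaps.
Vocals Block starts after Soloist Warm-up ends, so Soloist Warm-up has no further overlaps.
Brass Session starts before Vocals Block ends → Vocals Block and Brass Session overlap.
Chamber Session starts before Vocals Block ends → Vocals Block and Chamber Session overlap.
Chamber Session starts before Brass Session ends → Brass Session and Chamber Session overlap.

Brass Session & Chamber Session, Brass Session & Vocals Block, Chamber Session & Vocals Block, Full Tracking & Woodwind Warm-up, Soloist Warm-up & Vocals Session, Vocals Block & Vocals Session, Vocals Session & Woodwind Warm-up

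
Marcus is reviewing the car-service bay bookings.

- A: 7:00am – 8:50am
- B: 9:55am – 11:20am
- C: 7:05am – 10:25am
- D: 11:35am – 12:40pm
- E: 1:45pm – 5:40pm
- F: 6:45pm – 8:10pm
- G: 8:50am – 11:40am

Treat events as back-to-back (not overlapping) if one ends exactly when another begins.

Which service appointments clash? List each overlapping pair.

A & C, B & C, B & G, C & G, D & G

Sorted by start: A, C, G, B, D, E, F.
C starts before A ends → A and C overlap.
G starts exactly when A ends (back-to-back, no overlap); A is clear from here.
G starts before C ends → C and G overlap.
B starts before C ends → C and B overlap.
D starts after C ends; C is clear from here.
B starts before G ends → G and B overlap.
D starts before G ends → G and D overlap.
E starts after G ends; G is clear from here.
D starts after B ends; B is clear from here.
E starts after D ends; D is clear from here.
F starts after E ends.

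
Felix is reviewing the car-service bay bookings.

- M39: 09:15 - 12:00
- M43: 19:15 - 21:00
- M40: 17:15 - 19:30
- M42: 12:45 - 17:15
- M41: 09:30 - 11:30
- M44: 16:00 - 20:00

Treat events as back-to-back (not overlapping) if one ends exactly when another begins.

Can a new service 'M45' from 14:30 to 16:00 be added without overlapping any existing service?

M39: ends 12:00 at or before M45 starts 14:30 → clear.
M41: ends 11:30 at or before M45 starts 14:30 → clear.
M42: starts 12:45 before M45 ends 16:00, and ends 17:15 after M45 starts 14:30 → overlap.
M44: starts 16:00 at or after M45 ends 16:00 → clear.
M40: starts 17:15 at or after M45 ends 16:00 → clear.
M43: starts 19:15 at or after M45 ends 16:00 → clear.
M45 overlaps M42.

No — it overlaps M42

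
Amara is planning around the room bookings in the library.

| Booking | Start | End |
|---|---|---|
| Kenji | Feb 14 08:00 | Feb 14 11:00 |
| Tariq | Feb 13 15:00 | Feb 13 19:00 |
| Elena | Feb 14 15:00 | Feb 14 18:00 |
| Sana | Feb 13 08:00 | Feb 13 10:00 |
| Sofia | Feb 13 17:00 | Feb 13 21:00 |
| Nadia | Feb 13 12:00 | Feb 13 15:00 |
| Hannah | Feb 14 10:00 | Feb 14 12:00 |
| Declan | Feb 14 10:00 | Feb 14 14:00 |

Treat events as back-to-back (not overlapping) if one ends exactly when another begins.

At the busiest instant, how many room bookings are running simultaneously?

3

Sweep the timeline, counting +1 at each start and −1 at each end (ends before starts at a tie):
Feb 13 08:00 start Sana → 1
Feb 13 10:00 end Sana → 0
Feb 13 12:00 start Nadia → 1
Feb 13 15:00 end Nadia → 0
Feb 13 15:00 start Tariq → 1
Feb 13 17:00 start Sofia → 2
Feb 13 19:00 end Tariq → 1
Feb 13 21:00 end Sofia → 0
Feb 14 08:00 start Kenji → 1
Feb 14 10:00 start Declan → 2
Feb 14 10:00 start Hannah → 3
Feb 14 11:00 end Kenji → 2
Feb 14 12:00 end Hannah → 1
Feb 14 14:00 end Declan → 0
Feb 14 15:00 start Elena → 1
Feb 14 18:00 end Elena → 0
Peak is 3, at Feb 14 10:00 (Declan, Hannah, Kenji).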